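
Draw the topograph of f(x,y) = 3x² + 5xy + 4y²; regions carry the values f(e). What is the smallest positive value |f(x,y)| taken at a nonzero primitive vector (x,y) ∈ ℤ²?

translate: b→-1 (≡5 mod 6), so (3,5,4)→(3,-1,2)
flip: (3,-1,2)→(2,1,3)
reduced (well bottom): (2,1,3) with a≤c, −a<b≤a
well minimum = a = 2

2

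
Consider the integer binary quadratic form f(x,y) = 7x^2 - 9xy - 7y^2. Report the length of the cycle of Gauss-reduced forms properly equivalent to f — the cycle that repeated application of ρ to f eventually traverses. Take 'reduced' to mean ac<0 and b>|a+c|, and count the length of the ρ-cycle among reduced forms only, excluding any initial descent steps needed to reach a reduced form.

D = 277, ⌊√D⌋ = 16
descent: ρ → (-7,9,7)  [lands on river]
river: ρ → (7,5,-9)
river: ρ → (-9,13,3)
river: ρ → (3,11,-13)
river: ρ → (-13,15,1)
river: ρ → (1,15,-13)
river: ρ → (-13,11,3)
river: ρ → (3,13,-9)
river: ρ → (-9,5,7)
river: ρ → (7,9,-7)
river: ρ → (-7,5,9)
river: ρ → (9,13,-3)
river: ρ → (-3,11,13)
river: ρ → (13,15,-1)
river: ρ → (-1,15,13)
river: ρ → (13,11,-3)
river: ρ → (-3,13,9)
river: ρ → (9,5,-7)
ρ-cycle length = 18 (tail of 1 descent step not counted)

18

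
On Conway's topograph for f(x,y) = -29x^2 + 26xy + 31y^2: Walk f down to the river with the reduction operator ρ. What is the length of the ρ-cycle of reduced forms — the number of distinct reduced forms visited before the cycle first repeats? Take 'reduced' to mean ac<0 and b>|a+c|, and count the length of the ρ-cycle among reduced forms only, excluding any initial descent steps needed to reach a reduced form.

D = 4272, ⌊√D⌋ = 65
river: ρ → (31,36,-24)
river: ρ → (-24,60,7)
river: ρ → (7,52,-56)
river: ρ → (-56,60,3)
river: ρ → (3,60,-56)
river: ρ → (-56,52,7)
river: ρ → (7,60,-24)
river: ρ → (-24,36,31)
river: ρ → (31,26,-29)
river: ρ → (-29,32,28)
river: ρ → (28,24,-33)
river: ρ → (-33,42,19)
river: ρ → (19,34,-41)
river: ρ → (-41,48,12)
river: ρ → (12,48,-41)
river: ρ → (-41,34,19)
river: ρ → (19,42,-33)
river: ρ → (-33,24,28)
river: ρ → (28,32,-29)
river: ρ → (-29,26,31)
ρ-cycle length = 20 (tail of 0 descent steps not counted)

20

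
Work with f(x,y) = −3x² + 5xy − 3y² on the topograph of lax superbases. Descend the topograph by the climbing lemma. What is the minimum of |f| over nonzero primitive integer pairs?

translate: b→1 (≡-5 mod 6), so (3,-5,3)→(3,1,1)
flip: (3,1,1)→(1,-1,3)
translate: b→1 (≡-1 mod 2), so (1,-1,3)→(1,1,3)
reduced (well bottom): (1,1,3) with a≤c, −a<b≤a
well minimum |f| = |-1| = 1 (negative-definite)

1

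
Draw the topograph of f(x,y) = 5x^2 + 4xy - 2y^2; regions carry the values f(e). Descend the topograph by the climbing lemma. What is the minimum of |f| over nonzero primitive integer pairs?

river: ρ → (-2,4,5)
river: ρ → (5,6,-1)
river: ρ → (-1,6,5)
river: ρ → (5,4,-2)
closes: descent 0, river 4
min |a| on river = 1

1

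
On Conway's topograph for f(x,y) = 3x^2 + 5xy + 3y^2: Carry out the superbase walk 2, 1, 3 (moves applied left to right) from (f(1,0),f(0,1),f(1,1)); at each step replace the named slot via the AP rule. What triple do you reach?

start (3,3,11) = (f(1,0),f(0,1),f(1,1))
replace slot 2: 2·(3+11) − 3 = 25 → (3,25,11)
replace slot 1: 2·(25+11) − 3 = 69 → (69,25,11)
replace slot 3: 2·(69+25) − 11 = 177 → (69,25,177)

69,25,177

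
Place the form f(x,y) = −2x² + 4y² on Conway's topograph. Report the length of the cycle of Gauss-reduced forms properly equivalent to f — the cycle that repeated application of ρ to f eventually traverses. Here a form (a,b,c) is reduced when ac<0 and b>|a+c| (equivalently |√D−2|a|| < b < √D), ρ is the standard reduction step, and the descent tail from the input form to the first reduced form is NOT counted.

D = 32, ⌊√D⌋ = 5
descent: ρ → (4,0,-2)
descent: ρ → (-2,4,2)  [lands on river]
river: ρ → (2,4,-2)
ρ-cycle length = 2 (tail of 2 descent steps not counted)

2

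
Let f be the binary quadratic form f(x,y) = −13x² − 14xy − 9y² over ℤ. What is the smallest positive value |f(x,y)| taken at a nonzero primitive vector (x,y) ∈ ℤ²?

translate: b→-12 (≡14 mod 26), so (13,14,9)→(13,-12,8)
flip: (13,-12,8)→(8,12,13)
translate: b→-4 (≡12 mod 16), so (8,12,13)→(8,-4,9)
reduced (well bottom): (8,-4,9) with a≤c, −a<b≤a
well minimum |f| = |-8| = 8 (negative-definite)

8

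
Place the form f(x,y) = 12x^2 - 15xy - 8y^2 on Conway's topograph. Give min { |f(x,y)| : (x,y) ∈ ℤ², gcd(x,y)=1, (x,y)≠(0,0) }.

descent: ρ → (-8,15,12)  [lands on river]
river: ρ → (12,9,-11)
river: ρ → (-11,13,10)
river: ρ → (10,7,-14)
river: ρ → (-14,21,3)
river: ρ → (3,21,-14)
river: ρ → (-14,7,10)
river: ρ → (10,13,-11)
river: ρ → (-11,9,12)
river: ρ → (12,15,-8)
river: ρ → (-8,17,10)
river: ρ → (10,23,-2)
river: ρ → (-2,21,21)
river: ρ → (21,21,-2)
river: ρ → (-2,23,10)
river: ρ → (10,17,-8)
closes: descent 1, river 16
min |a| on river = 2

2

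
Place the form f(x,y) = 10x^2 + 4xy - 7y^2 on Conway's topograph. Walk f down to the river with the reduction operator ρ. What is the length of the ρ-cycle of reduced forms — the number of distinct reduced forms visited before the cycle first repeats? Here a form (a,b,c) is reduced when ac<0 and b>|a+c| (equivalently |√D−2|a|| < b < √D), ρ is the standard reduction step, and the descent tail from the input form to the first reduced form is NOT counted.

D = 296, ⌊√D⌋ = 17
river: ρ → (-7,10,7)
river: ρ → (7,4,-10)
river: ρ → (-10,16,1)
river: ρ → (1,16,-10)
river: ρ → (-10,4,7)
river: ρ → (7,10,-7)
river: ρ → (-7,4,10)
river: ρ → (10,16,-1)
river: ρ → (-1,16,10)
river: ρ → (10,4,-7)
ρ-cycle length = 10 (tail of 0 descent steps not counted)

10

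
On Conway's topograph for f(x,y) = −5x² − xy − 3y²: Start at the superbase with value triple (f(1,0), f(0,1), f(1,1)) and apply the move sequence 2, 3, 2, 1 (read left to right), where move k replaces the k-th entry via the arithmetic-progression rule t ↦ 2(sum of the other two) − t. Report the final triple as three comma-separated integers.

start (-5,-3,-9) = (f(1,0),f(0,1),f(1,1))
replace slot 2: 2·((-5)+(-9)) − (-3) = -25 → (-5,-25,-9)
replace slot 3: 2·((-5)+(-25)) − (-9) = -51 → (-5,-25,-51)
replace slot 2: 2·((-5)+(-51)) − (-25) = -87 → (-5,-87,-51)
replace slot 1: 2·((-87)+(-51)) − (-5) = -271 → (-271,-87,-51)

-271,-87,-51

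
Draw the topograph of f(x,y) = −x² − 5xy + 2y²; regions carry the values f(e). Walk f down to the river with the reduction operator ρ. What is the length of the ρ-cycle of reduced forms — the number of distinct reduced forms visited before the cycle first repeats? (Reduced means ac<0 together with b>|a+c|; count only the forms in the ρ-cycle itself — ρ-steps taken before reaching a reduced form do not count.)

D = 33, ⌊√D⌋ = 5
descent: ρ → (2,5,-1)  [lands on river]
river: ρ → (-1,5,2)
river: ρ → (2,3,-3)
river: ρ → (-3,3,2)
ρ-cycle length = 4 (tail of 1 descent step not counted)

4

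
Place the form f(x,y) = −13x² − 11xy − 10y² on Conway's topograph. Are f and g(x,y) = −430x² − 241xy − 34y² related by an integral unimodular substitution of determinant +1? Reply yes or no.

D₁ = -399, D₂ = -399
f is negative-definite; reduce −f:
−f: flip: (13,11,10)→(10,-11,13)
−f: translate: b→9 (≡-11 mod 20), so (10,-11,13)→(10,9,12)
−f: reduced (well bottom): (10,9,12) with a≤c, −a<b≤a
flip sign back: reduced form of f is (-10,-9,-12)
g is negative-definite; reduce −g:
−g: flip: (430,241,34)→(34,-241,430)
−g: translate: b→31 (≡-241 mod 68), so (34,-241,430)→(34,31,10)
−g: flip: (34,31,10)→(10,-31,34)
−g: translate: b→9 (≡-31 mod 20), so (10,-31,34)→(10,9,12)
−g: reduced (well bottom): (10,9,12) with a≤c, −a<b≤a
flip sign back: reduced form of g is (-10,-9,-12)
reduced forms (-10, -9, -12) vs (-10, -9, -12) ⇒ equivalent

yes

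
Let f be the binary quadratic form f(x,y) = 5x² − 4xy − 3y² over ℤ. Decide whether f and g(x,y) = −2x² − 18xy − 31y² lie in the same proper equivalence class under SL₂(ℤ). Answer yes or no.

D₁ = 76, D₂ = 76
river cycle of f (length 6): (-3, 4, 5), (5, 6, -2), (-2, 6, 5), (5, 4, -3), (-3, 8, 1), (1, 8, -3)
river cycle of g (length 6): (-2, 6, 5), (5, 4, -3), (-3, 8, 1), (1, 8, -3), (-3, 4, 5), (5, 6, -2)
cycles coincide ⇒ equivalent

yes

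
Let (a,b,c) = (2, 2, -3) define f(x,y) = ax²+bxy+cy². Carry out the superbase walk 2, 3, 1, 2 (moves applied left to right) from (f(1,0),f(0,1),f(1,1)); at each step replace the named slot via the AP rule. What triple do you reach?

start (2,-3,1) = (f(1,0),f(0,1),f(1,1))
replace slot 2: 2·(2+1) − (-3) = 9 → (2,9,1)
replace slot 3: 2·(2+9) − 1 = 21 → (2,9,21)
replace slot 1: 2·(9+21) − 2 = 58 → (58,9,21)
replace slot 2: 2·(58+21) − 9 = 149 → (58,149,21)

58,149,21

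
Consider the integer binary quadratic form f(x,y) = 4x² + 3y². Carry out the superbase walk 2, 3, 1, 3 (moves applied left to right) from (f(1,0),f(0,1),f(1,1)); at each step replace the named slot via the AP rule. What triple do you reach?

start (4,3,7) = (f(1,0),f(0,1),f(1,1))
replace slot 2: 2·(4+7) − 3 = 19 → (4,19,7)
replace slot 3: 2·(4+19) − 7 = 39 → (4,19,39)
replace slot 1: 2·(19+39) − 4 = 112 → (112,19,39)
replace slot 3: 2·(112+19) − 39 = 223 → (112,19,223)

112,19,223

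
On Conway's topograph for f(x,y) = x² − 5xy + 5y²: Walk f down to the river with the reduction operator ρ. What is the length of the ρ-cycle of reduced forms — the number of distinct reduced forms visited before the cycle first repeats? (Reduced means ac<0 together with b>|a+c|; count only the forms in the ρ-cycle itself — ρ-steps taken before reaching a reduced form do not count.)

D = 5, ⌊√D⌋ = 2
descent: ρ → (5,5,1)
descent: ρ → (1,1,-1)  [lands on river]
river: ρ → (-1,1,1)
ρ-cycle length = 2 (tail of 2 descent steps not counted)

2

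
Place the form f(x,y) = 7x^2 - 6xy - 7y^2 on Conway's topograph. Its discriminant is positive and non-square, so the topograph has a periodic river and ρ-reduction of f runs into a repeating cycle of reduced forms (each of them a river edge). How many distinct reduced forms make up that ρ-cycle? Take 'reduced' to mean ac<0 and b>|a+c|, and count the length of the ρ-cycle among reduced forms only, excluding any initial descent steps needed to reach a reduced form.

D = 232, ⌊√D⌋ = 15
descent: ρ → (-7,6,7)  [lands on river]
river: ρ → (7,8,-6)
river: ρ → (-6,4,9)
river: ρ → (9,14,-1)
river: ρ → (-1,14,9)
river: ρ → (9,4,-6)
river: ρ → (-6,8,7)
river: ρ → (7,6,-7)
river: ρ → (-7,8,6)
river: ρ → (6,4,-9)
river: ρ → (-9,14,1)
river: ρ → (1,14,-9)
river: ρ → (-9,4,6)
river: ρ → (6,8,-7)
ρ-cycle length = 14 (tail of 1 descent step not counted)

14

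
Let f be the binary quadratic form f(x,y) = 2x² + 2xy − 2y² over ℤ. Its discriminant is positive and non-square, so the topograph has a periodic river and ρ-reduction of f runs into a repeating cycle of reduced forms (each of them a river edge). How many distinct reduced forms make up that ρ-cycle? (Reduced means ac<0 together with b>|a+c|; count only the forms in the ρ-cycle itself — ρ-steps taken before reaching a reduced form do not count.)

D = 20, ⌊√D⌋ = 4
river: ρ → (-2,2,2)
river: ρ → (2,2,-2)
ρ-cycle length = 2 (tail of 0 descent steps not counted)

2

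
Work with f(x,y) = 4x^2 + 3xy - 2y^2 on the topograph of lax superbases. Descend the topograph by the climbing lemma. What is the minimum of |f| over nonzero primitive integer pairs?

river: ρ → (-2,5,2)
river: ρ → (2,3,-4)
river: ρ → (-4,5,1)
river: ρ → (1,5,-4)
river: ρ → (-4,3,2)
river: ρ → (2,5,-2)
river: ρ → (-2,3,4)
river: ρ → (4,5,-1)
river: ρ → (-1,5,4)
river: ρ → (4,3,-2)
closes: descent 0, river 10
min |a| on river = 1

1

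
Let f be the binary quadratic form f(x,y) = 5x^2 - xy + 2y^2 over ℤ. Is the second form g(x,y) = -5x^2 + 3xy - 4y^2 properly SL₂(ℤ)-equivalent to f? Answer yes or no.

D₁ = -39, D₂ = -71
discriminants differ ⇒ not SL₂(ℤ)-equivalent

no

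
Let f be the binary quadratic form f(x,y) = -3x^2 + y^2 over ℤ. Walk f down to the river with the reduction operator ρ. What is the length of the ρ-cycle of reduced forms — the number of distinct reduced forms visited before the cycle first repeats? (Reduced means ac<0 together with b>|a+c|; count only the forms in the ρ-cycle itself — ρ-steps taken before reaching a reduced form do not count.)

D = 12, ⌊√D⌋ = 3
descent: ρ → (1,2,-2)  [lands on river]
river: ρ → (-2,2,1)
ρ-cycle length = 2 (tail of 1 descent step not counted)

2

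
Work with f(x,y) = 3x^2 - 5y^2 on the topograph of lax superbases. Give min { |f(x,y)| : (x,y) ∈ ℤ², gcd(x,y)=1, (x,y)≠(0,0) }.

descent: ρ → (-5,0,3)
descent: ρ → (3,6,-2)  [lands on river]
river: ρ → (-2,6,3)
closes: descent 2, river 2
min |a| on river = 2

2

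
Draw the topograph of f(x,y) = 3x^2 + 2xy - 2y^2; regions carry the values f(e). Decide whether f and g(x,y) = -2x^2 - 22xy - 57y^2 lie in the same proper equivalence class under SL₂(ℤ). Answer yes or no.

D₁ = 28, D₂ = 28
river cycle of f (length 4): (-2, 2, 3), (3, 4, -1), (-1, 4, 3), (3, 2, -2)
river cycle of g (length 4): (-2, 2, 3), (3, 4, -1), (-1, 4, 3), (3, 2, -2)
cycles coincide ⇒ equivalent

yes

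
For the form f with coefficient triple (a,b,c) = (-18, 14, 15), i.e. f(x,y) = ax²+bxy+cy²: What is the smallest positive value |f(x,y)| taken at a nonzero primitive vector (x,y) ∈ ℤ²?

river: ρ → (15,16,-17)
river: ρ → (-17,18,14)
river: ρ → (14,10,-21)
river: ρ → (-21,32,3)
river: ρ → (3,34,-10)
river: ρ → (-10,26,15)
river: ρ → (15,34,-2)
river: ρ → (-2,34,15)
river: ρ → (15,26,-10)
river: ρ → (-10,34,3)
river: ρ → (3,32,-21)
river: ρ → (-21,10,14)
river: ρ → (14,18,-17)
river: ρ → (-17,16,15)
river: ρ → (15,14,-18)
river: ρ → (-18,22,11)
river: ρ → (11,22,-18)
river: ρ → (-18,14,15)
closes: descent 0, river 18
min |a| on river = 2

2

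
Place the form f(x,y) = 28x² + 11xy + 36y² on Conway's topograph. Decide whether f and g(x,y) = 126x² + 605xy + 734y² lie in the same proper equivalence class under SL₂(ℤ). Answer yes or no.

D₁ = -3911, D₂ = -3911
f: reduced (well bottom): (28,11,36) with a≤c, −a<b≤a
g: translate: b→101 (≡605 mod 252), so (126,605,734)→(126,101,28)
g: flip: (126,101,28)→(28,-101,126)
g: translate: b→11 (≡-101 mod 56), so (28,-101,126)→(28,11,36)
g: reduced (well bottom): (28,11,36) with a≤c, −a<b≤a
reduced forms (28, 11, 36) vs (28, 11, 36) ⇒ equivalent

yes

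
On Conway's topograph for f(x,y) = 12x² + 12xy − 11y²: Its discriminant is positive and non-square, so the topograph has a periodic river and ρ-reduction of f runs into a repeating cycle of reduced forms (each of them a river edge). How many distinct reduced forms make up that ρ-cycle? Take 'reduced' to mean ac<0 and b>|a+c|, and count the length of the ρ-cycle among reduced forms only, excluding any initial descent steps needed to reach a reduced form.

D = 672, ⌊√D⌋ = 25
river: ρ → (-11,10,13)
river: ρ → (13,16,-8)
river: ρ → (-8,16,13)
river: ρ → (13,10,-11)
river: ρ → (-11,12,12)
river: ρ → (12,12,-11)
ρ-cycle length = 6 (tail of 0 descent steps not counted)

6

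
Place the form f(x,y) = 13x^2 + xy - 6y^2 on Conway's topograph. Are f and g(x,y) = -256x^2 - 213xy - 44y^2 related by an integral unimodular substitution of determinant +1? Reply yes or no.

D₁ = 313, D₂ = 313
river cycle of f (length 38): (-6, 11, 8), (8, 5, -9), (-9, 13, 4), (4, 11, -12), (-12, 13, 3), (3, 17, -2), (-2, 15, 11), (11, 7, -6), (-6, 17, 1), (1, 17, -6), … (28 more)
river cycle of g (length 38): (-6, 11, 8), (8, 5, -9), (-9, 13, 4), (4, 11, -12), (-12, 13, 3), (3, 17, -2), (-2, 15, 11), (11, 7, -6), (-6, 17, 1), (1, 17, -6), … (28 more)
cycles coincide ⇒ equivalent

yes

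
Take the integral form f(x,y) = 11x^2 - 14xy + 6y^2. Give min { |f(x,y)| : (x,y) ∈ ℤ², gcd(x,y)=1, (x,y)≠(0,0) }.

translate: b→8 (≡-14 mod 22), so (11,-14,6)→(11,8,3)
flip: (11,8,3)→(3,-8,11)
translate: b→-2 (≡-8 mod 6), so (3,-8,11)→(3,-2,6)
reduced (well bottom): (3,-2,6) with a≤c, −a<b≤a
well minimum = a = 3

3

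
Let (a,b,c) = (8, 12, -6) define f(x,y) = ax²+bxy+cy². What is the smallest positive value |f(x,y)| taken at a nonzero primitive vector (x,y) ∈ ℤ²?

river: ρ → (-6,12,8)
river: ρ → (8,4,-10)
river: ρ → (-10,16,2)
river: ρ → (2,16,-10)
river: ρ → (-10,4,8)
river: ρ → (8,12,-6)
closes: descent 0, river 6
min |a| on river = 2

2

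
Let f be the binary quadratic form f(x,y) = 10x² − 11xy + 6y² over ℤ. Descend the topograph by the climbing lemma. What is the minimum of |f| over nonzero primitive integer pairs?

translate: b→9 (≡-11 mod 20), so (10,-11,6)→(10,9,5)
flip: (10,9,5)→(5,-9,10)
translate: b→1 (≡-9 mod 10), so (5,-9,10)→(5,1,6)
reduced (well bottom): (5,1,6) with a≤c, −a<b≤a
well minimum = a = 5

5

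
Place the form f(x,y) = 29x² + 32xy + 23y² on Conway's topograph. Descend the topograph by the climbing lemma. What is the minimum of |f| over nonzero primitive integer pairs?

translate: b→-26 (≡32 mod 58), so (29,32,23)→(29,-26,20)
flip: (29,-26,20)→(20,26,29)
translate: b→-14 (≡26 mod 40), so (20,26,29)→(20,-14,23)
reduced (well bottom): (20,-14,23) with a≤c, −a<b≤a
well minimum = a = 20

20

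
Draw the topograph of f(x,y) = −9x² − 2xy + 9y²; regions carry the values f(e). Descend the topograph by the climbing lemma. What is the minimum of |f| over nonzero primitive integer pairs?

descent: ρ → (9,2,-9)  [lands on river]
river: ρ → (-9,16,2)
river: ρ → (2,16,-9)
river: ρ → (-9,2,9)
river: ρ → (9,16,-2)
river: ρ → (-2,16,9)
closes: descent 1, river 6
min |a| on river = 2

2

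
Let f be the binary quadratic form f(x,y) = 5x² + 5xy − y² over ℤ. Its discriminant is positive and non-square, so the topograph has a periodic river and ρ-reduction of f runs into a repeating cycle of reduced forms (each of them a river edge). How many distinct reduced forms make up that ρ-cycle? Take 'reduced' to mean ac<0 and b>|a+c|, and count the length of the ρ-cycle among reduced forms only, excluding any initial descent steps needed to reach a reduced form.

D = 45, ⌊√D⌋ = 6
river: ρ → (-1,5,5)
river: ρ → (5,5,-1)
ρ-cycle length = 2 (tail of 0 descent steps not counted)

2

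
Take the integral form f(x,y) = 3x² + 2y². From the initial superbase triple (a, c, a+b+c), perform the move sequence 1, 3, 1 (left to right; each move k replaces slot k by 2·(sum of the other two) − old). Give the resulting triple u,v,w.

start (3,2,5) = (f(1,0),f(0,1),f(1,1))
replace slot 1: 2·(2+5) − 3 = 11 → (11,2,5)
replace slot 3: 2·(11+2) − 5 = 21 → (11,2,21)
replace slot 1: 2·(2+21) − 11 = 35 → (35,2,21)

35,2,21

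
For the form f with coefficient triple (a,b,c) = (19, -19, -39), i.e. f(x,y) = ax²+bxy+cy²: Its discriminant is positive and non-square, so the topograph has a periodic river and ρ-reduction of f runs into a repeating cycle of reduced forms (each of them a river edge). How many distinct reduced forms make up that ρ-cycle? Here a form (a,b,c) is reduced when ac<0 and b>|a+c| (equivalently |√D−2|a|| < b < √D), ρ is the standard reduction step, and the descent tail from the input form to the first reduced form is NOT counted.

D = 3325, ⌊√D⌋ = 57
descent: ρ → (-39,19,19)
descent: ρ → (19,57,-1)  [lands on river]
river: ρ → (-1,57,19)
ρ-cycle length = 2 (tail of 2 descent steps not counted)

2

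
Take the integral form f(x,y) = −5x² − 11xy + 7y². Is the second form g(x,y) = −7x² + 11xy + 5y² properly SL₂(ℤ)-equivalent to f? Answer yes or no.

D₁ = 261, D₂ = 261
river cycle of f (length 8): (7, 11, -5), (-5, 9, 9), (9, 9, -5), (-5, 11, 7), (7, 3, -9), (-9, 15, 1), (1, 15, -9), (-9, 3, 7)
river cycle of g (length 8): (5, 9, -9), (-9, 9, 5), (5, 11, -7), (-7, 3, 9), (9, 15, -1), (-1, 15, 9), (9, 3, -7), (-7, 11, 5)
cycles differ ⇒ inequivalent

no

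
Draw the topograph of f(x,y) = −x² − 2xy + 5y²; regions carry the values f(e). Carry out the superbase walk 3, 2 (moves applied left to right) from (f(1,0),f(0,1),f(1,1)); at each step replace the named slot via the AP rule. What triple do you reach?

start (-1,5,2) = (f(1,0),f(0,1),f(1,1))
replace slot 3: 2·((-1)+5) − 2 = 6 → (-1,5,6)
replace slot 2: 2·((-1)+6) − 5 = 5 → (-1,5,6)

-1,5,6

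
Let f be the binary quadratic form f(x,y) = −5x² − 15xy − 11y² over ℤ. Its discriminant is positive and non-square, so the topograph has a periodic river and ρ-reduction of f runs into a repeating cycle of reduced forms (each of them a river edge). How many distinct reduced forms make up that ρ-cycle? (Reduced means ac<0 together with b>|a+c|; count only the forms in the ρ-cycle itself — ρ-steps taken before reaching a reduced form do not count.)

D = 5, ⌊√D⌋ = 2
descent: ρ → (-11,-7,-1)
descent: ρ → (-1,1,1)  [lands on river]
river: ρ → (1,1,-1)
ρ-cycle length = 2 (tail of 2 descent steps not counted)

2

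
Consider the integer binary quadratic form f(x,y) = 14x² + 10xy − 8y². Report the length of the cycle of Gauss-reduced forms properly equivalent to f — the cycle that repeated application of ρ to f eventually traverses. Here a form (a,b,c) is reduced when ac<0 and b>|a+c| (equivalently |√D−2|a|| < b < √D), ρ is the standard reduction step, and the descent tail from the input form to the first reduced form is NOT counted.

D = 548, ⌊√D⌋ = 23
river: ρ → (-8,22,2)
river: ρ → (2,22,-8)
river: ρ → (-8,10,14)
river: ρ → (14,18,-4)
river: ρ → (-4,22,4)
river: ρ → (4,18,-14)
river: ρ → (-14,10,8)
river: ρ → (8,22,-2)
river: ρ → (-2,22,8)
river: ρ → (8,10,-14)
river: ρ → (-14,18,4)
river: ρ → (4,22,-4)
river: ρ → (-4,18,14)
river: ρ → (14,10,-8)
ρ-cycle length = 14 (tail of 0 descent steps not counted)

14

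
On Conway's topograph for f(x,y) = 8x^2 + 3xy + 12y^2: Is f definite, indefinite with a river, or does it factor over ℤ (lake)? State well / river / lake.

D = b²−4ac = 3² − 4·8·12 = -375
D < 0 ⇒ definite ⇒ every region one sign ⇒ single well

well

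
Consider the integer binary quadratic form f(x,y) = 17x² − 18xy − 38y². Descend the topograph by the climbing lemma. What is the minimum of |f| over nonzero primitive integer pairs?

descent: ρ → (-38,18,17)
descent: ρ → (17,50,-6)  [lands on river]
river: ρ → (-6,46,33)
river: ρ → (33,20,-19)
river: ρ → (-19,18,34)
river: ρ → (34,50,-3)
river: ρ → (-3,52,17)
closes: descent 2, river 6
min |a| on river = 3

3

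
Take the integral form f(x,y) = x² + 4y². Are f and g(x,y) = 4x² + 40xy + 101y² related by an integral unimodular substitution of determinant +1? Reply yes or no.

D₁ = -16, D₂ = -16
f: reduced (well bottom): (1,0,4) with a≤c, −a<b≤a
g: translate: b→0 (≡40 mod 8), so (4,40,101)→(4,0,1)
g: flip: (4,0,1)→(1,0,4)
g: reduced (well bottom): (1,0,4) with a≤c, −a<b≤a
reduced forms (1, 0, 4) vs (1, 0, 4) ⇒ equivalent

yes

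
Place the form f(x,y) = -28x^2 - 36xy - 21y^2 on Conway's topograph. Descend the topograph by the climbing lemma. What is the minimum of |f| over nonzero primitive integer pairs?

translate: b→-20 (≡36 mod 56), so (28,36,21)→(28,-20,13)
flip: (28,-20,13)→(13,20,28)
translate: b→-6 (≡20 mod 26), so (13,20,28)→(13,-6,21)
reduced (well bottom): (13,-6,21) with a≤c, −a<b≤a
well minimum |f| = |-13| = 13 (negative-definite)

13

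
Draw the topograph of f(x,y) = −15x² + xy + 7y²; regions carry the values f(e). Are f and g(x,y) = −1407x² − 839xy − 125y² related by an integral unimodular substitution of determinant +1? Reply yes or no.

D₁ = 421, D₂ = 421
river cycle of f (length 26): (7, 13, -9), (-9, 5, 11), (11, 17, -3), (-3, 19, 5), (5, 11, -15), (-15, 19, 1), (1, 19, -15), (-15, 11, 5), (5, 19, -3), (-3, 17, 11), … (16 more)
river cycle of g (length 26): (7, 13, -9), (-9, 5, 11), (11, 17, -3), (-3, 19, 5), (5, 11, -15), (-15, 19, 1), (1, 19, -15), (-15, 11, 5), (5, 19, -3), (-3, 17, 11), … (16 more)
cycles coincide ⇒ equivalent

yes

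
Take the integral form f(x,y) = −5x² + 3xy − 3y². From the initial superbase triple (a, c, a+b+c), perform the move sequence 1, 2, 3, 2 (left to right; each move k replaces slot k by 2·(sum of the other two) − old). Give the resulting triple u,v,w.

start (-5,-3,-5) = (f(1,0),f(0,1),f(1,1))
replace slot 1: 2·((-3)+(-5)) − (-5) = -11 → (-11,-3,-5)
replace slot 2: 2·((-11)+(-5)) − (-3) = -29 → (-11,-29,-5)
replace slot 3: 2·((-11)+(-29)) − (-5) = -75 → (-11,-29,-75)
replace slot 2: 2·((-11)+(-75)) − (-29) = -143 → (-11,-143,-75)

-11,-143,-75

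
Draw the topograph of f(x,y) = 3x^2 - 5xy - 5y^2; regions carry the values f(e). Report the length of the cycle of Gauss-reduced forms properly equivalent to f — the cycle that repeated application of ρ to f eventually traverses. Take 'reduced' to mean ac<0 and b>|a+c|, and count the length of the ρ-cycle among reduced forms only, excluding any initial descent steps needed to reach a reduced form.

D = 85, ⌊√D⌋ = 9
descent: ρ → (-5,5,3)  [lands on river]
river: ρ → (3,7,-3)
river: ρ → (-3,5,5)
river: ρ → (5,5,-3)
river: ρ → (-3,7,3)
river: ρ → (3,5,-5)
ρ-cycle length = 6 (tail of 1 descent step not counted)

6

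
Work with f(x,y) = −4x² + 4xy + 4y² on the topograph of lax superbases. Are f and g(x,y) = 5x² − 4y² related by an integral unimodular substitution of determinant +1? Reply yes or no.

D₁ = 80, D₂ = 80
river cycle of f (length 2): (4, 4, -4), (-4, 4, 4)
river cycle of g (length 2): (-4, 8, 1), (1, 8, -4)
cycles differ ⇒ inequivalent

no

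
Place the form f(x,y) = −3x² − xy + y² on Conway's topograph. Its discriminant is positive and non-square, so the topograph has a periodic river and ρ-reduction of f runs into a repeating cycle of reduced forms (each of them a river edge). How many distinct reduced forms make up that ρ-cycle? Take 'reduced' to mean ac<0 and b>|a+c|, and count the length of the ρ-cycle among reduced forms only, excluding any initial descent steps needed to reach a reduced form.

D = 13, ⌊√D⌋ = 3
descent: ρ → (1,3,-1)  [lands on river]
river: ρ → (-1,3,1)
ρ-cycle length = 2 (tail of 1 descent step not counted)

2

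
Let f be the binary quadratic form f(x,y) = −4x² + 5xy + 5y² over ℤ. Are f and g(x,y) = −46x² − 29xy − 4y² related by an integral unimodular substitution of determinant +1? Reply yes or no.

D₁ = 105, D₂ = 105
river cycle of f (length 6): (5, 5, -4), (-4, 3, 6), (6, 9, -1), (-1, 9, 6), (6, 3, -4), (-4, 5, 5)
river cycle of g (length 6): (-4, 5, 5), (5, 5, -4), (-4, 3, 6), (6, 9, -1), (-1, 9, 6), (6, 3, -4)
cycles coincide ⇒ equivalent

yes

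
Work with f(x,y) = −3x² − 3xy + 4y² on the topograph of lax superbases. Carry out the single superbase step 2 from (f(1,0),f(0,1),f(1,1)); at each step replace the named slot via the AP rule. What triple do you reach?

start (-3,4,-2) = (f(1,0),f(0,1),f(1,1))
replace slot 2: 2·((-3)+(-2)) − 4 = -14 → (-3,-14,-2)

-3,-14,-2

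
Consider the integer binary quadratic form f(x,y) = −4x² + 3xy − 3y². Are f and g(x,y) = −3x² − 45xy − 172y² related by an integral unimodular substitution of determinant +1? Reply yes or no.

D₁ = -39, D₂ = -39
f is negative-definite; reduce −f:
−f: flip: (4,-3,3)→(3,3,4)
−f: reduced (well bottom): (3,3,4) with a≤c, −a<b≤a
flip sign back: reduced form of f is (-3,-3,-4)
g is negative-definite; reduce −g:
−g: translate: b→3 (≡45 mod 6), so (3,45,172)→(3,3,4)
−g: reduced (well bottom): (3,3,4) with a≤c, −a<b≤a
flip sign back: reduced form of g is (-3,-3,-4)
reduced forms (-3, -3, -4) vs (-3, -3, -4) ⇒ equivalent

yes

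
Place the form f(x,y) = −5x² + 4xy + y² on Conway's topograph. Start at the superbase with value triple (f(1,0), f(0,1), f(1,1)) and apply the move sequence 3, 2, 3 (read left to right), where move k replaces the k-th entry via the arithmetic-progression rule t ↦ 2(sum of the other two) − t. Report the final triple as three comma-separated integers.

start (-5,1,0) = (f(1,0),f(0,1),f(1,1))
replace slot 3: 2·((-5)+1) − 0 = -8 → (-5,1,-8)
replace slot 2: 2·((-5)+(-8)) − 1 = -27 → (-5,-27,-8)
replace slot 3: 2·((-5)+(-27)) − (-8) = -56 → (-5,-27,-56)

-5,-27,-56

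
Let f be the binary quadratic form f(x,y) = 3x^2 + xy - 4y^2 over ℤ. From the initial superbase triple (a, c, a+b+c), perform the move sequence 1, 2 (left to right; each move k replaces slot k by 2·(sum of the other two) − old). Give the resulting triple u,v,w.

start (3,-4,0) = (f(1,0),f(0,1),f(1,1))
replace slot 1: 2·((-4)+0) − 3 = -11 → (-11,-4,0)
replace slot 2: 2·((-11)+0) − (-4) = -18 → (-11,-18,0)

-11,-18,0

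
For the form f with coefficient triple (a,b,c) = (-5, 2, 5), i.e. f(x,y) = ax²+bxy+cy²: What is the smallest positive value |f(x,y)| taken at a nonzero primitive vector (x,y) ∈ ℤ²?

river: ρ → (5,8,-2)
river: ρ → (-2,8,5)
river: ρ → (5,2,-5)
river: ρ → (-5,8,2)
river: ρ → (2,8,-5)
river: ρ → (-5,2,5)
closes: descent 0, river 6
min |a| on river = 2

2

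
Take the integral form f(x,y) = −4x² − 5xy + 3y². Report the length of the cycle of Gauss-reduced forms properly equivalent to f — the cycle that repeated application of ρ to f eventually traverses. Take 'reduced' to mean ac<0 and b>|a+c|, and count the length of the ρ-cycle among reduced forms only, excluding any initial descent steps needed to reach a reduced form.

D = 73, ⌊√D⌋ = 8
descent: ρ → (3,5,-4)  [lands on river]
river: ρ → (-4,3,4)
river: ρ → (4,5,-3)
river: ρ → (-3,7,2)
river: ρ → (2,5,-6)
river: ρ → (-6,7,1)
river: ρ → (1,7,-6)
river: ρ → (-6,5,2)
river: ρ → (2,7,-3)
river: ρ → (-3,5,4)
river: ρ → (4,3,-4)
river: ρ → (-4,5,3)
river: ρ → (3,7,-2)
river: ρ → (-2,5,6)
river: ρ → (6,7,-1)
river: ρ → (-1,7,6)
river: ρ → (6,5,-2)
river: ρ → (-2,7,3)
ρ-cycle length = 18 (tail of 1 descent step not counted)

18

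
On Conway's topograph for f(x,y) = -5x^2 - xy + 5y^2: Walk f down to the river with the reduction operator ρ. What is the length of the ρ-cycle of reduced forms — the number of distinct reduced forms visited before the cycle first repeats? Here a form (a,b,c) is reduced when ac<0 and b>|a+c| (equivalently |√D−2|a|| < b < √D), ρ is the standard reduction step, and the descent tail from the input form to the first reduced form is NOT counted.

D = 101, ⌊√D⌋ = 10
descent: ρ → (5,1,-5)  [lands on river]
river: ρ → (-5,9,1)
river: ρ → (1,9,-5)
river: ρ → (-5,1,5)
river: ρ → (5,9,-1)
river: ρ → (-1,9,5)
ρ-cycle length = 6 (tail of 1 descent step not counted)

6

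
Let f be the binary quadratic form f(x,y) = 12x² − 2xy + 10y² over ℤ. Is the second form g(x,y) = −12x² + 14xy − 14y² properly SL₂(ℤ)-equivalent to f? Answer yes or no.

D₁ = -476, D₂ = -476
f: flip: (12,-2,10)→(10,2,12)
f: reduced (well bottom): (10,2,12) with a≤c, −a<b≤a
g is negative-definite; reduce −g:
−g: translate: b→10 (≡-14 mod 24), so (12,-14,14)→(12,10,12)
−g: reduced (well bottom): (12,10,12) with a≤c, −a<b≤a
flip sign back: reduced form of g is (-12,-10,-12)
reduced forms (10, 2, 12) vs (-12, -10, -12) ⇒ inequivalent

no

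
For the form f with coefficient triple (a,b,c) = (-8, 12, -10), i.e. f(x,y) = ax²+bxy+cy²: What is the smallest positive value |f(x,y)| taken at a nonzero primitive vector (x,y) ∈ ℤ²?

translate: b→4 (≡-12 mod 16), so (8,-12,10)→(8,4,6)
flip: (8,4,6)→(6,-4,8)
reduced (well bottom): (6,-4,8) with a≤c, −a<b≤a
well minimum |f| = |-6| = 6 (negative-definite)

6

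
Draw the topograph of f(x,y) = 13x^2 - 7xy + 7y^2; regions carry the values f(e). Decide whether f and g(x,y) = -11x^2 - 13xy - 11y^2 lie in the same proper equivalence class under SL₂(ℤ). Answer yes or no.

D₁ = -315, D₂ = -315
f: flip: (13,-7,7)→(7,7,13)
f: reduced (well bottom): (7,7,13) with a≤c, −a<b≤a
g is negative-definite; reduce −g:
−g: translate: b→-9 (≡13 mod 22), so (11,13,11)→(11,-9,9)
−g: flip: (11,-9,9)→(9,9,11)
−g: reduced (well bottom): (9,9,11) with a≤c, −a<b≤a
flip sign back: reduced form of g is (-9,-9,-11)
reduced forms (7, 7, 13) vs (-9, -9, -11) ⇒ inequivalent

no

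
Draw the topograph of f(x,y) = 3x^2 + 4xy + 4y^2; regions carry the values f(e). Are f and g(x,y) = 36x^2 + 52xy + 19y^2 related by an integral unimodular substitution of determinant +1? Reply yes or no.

D₁ = -32, D₂ = -32
f: translate: b→-2 (≡4 mod 6), so (3,4,4)→(3,-2,3)
f: flip: (3,-2,3)→(3,2,3)
f: reduced (well bottom): (3,2,3) with a≤c, −a<b≤a
g: translate: b→-20 (≡52 mod 72), so (36,52,19)→(36,-20,3)
g: flip: (36,-20,3)→(3,20,36)
g: translate: b→2 (≡20 mod 6), so (3,20,36)→(3,2,3)
g: reduced (well bottom): (3,2,3) with a≤c, −a<b≤a
reduced forms (3, 2, 3) vs (3, 2, 3) ⇒ equivalent

yes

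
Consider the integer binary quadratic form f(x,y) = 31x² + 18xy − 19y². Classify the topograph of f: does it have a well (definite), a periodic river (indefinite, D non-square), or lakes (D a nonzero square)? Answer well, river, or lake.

D = b²−4ac = 18² − 4·31·(-19) = 2680
D > 0 non-square ⇒ indefinite ⇒ periodic river

river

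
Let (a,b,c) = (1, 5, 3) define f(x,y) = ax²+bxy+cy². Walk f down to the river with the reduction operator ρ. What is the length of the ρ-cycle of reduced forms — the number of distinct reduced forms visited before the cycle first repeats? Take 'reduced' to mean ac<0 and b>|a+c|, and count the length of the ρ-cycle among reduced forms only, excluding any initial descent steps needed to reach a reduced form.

D = 13, ⌊√D⌋ = 3
descent: ρ → (3,1,-1)
descent: ρ → (-1,3,1)  [lands on river]
river: ρ → (1,3,-1)
ρ-cycle length = 2 (tail of 2 descent steps not counted)

2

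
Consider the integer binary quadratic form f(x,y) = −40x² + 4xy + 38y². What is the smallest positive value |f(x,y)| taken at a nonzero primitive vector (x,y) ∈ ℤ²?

river: ρ → (38,72,-6)
river: ρ → (-6,72,38)
river: ρ → (38,4,-40)
river: ρ → (-40,76,2)
river: ρ → (2,76,-40)
river: ρ → (-40,4,38)
closes: descent 0, river 6
min |a| on river = 2

2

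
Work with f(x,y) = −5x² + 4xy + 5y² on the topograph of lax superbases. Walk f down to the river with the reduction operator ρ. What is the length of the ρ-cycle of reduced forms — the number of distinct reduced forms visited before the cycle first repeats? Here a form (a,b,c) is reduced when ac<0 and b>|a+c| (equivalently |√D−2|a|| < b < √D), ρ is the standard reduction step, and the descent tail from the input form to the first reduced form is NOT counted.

D = 116, ⌊√D⌋ = 10
river: ρ → (5,6,-4)
river: ρ → (-4,10,1)
river: ρ → (1,10,-4)
river: ρ → (-4,6,5)
river: ρ → (5,4,-5)
river: ρ → (-5,6,4)
river: ρ → (4,10,-1)
river: ρ → (-1,10,4)
river: ρ → (4,6,-5)
river: ρ → (-5,4,5)
ρ-cycle length = 10 (tail of 0 descent steps not counted)

10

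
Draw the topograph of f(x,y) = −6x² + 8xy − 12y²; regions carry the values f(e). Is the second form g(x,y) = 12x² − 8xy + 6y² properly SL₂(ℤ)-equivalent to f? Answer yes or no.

D₁ = -224, D₂ = -224
f is negative-definite; reduce −f:
−f: translate: b→4 (≡-8 mod 12), so (6,-8,12)→(6,4,10)
−f: reduced (well bottom): (6,4,10) with a≤c, −a<b≤a
flip sign back: reduced form of f is (-6,-4,-10)
g: flip: (12,-8,6)→(6,8,12)
g: translate: b→-4 (≡8 mod 12), so (6,8,12)→(6,-4,10)
g: reduced (well bottom): (6,-4,10) with a≤c, −a<b≤a
reduced forms (-6, -4, -10) vs (6, -4, 10) ⇒ inequivalent

no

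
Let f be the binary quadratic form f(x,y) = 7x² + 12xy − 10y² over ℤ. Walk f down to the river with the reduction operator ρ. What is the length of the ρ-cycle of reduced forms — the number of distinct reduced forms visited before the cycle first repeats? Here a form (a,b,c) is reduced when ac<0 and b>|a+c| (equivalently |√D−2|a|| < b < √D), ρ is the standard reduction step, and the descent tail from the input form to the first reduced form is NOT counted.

D = 424, ⌊√D⌋ = 20
river: ρ → (-10,8,9)
river: ρ → (9,10,-9)
river: ρ → (-9,8,10)
river: ρ → (10,12,-7)
river: ρ → (-7,16,6)
river: ρ → (6,20,-1)
river: ρ → (-1,20,6)
river: ρ → (6,16,-7)
river: ρ → (-7,12,10)
river: ρ → (10,8,-9)
river: ρ → (-9,10,9)
river: ρ → (9,8,-10)
river: ρ → (-10,12,7)
river: ρ → (7,16,-6)
river: ρ → (-6,20,1)
river: ρ → (1,20,-6)
river: ρ → (-6,16,7)
river: ρ → (7,12,-10)
ρ-cycle length = 18 (tail of 0 descent steps not counted)

18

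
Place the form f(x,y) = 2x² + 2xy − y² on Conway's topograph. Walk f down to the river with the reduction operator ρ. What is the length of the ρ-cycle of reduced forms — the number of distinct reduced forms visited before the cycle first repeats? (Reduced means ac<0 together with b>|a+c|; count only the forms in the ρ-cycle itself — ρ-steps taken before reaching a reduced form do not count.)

D = 12, ⌊√D⌋ = 3
river: ρ → (-1,2,2)
river: ρ → (2,2,-1)
ρ-cycle length = 2 (tail of 0 descent steps not counted)

2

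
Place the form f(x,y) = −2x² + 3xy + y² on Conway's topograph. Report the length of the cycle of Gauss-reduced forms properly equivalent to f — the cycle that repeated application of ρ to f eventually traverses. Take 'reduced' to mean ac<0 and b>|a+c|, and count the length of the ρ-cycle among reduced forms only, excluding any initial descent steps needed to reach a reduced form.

D = 17, ⌊√D⌋ = 4
river: ρ → (1,3,-2)
river: ρ → (-2,1,2)
river: ρ → (2,3,-1)
river: ρ → (-1,3,2)
river: ρ → (2,1,-2)
river: ρ → (-2,3,1)
ρ-cycle length = 6 (tail of 0 descent steps not counted)

6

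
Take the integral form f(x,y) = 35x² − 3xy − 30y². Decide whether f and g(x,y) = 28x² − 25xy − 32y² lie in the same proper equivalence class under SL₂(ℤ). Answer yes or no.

D₁ = 4209, D₂ = 4209
river cycle of f (length 42): (-30, 63, 2), (2, 61, -61), (-61, 61, 2), (2, 63, -30), (-30, 57, 8), (8, 55, -37), (-37, 19, 26), (26, 33, -30), (-30, 27, 29), (29, 31, -28), … (32 more)
river cycle of g (length 42): (-32, 25, 28), (28, 31, -29), (-29, 27, 30), (30, 33, -26), (-26, 19, 37), (37, 55, -8), (-8, 57, 30), (30, 63, -2), (-2, 61, 61), (61, 61, -2), … (32 more)
cycles differ ⇒ inequivalent

no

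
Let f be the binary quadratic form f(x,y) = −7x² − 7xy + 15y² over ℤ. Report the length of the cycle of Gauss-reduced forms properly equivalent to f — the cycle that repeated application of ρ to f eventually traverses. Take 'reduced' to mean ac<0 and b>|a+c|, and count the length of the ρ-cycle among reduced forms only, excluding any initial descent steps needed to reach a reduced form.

D = 469, ⌊√D⌋ = 21
descent: ρ → (15,7,-7)
descent: ρ → (-7,21,1)  [lands on river]
river: ρ → (1,21,-7)
ρ-cycle length = 2 (tail of 2 descent steps not counted)

2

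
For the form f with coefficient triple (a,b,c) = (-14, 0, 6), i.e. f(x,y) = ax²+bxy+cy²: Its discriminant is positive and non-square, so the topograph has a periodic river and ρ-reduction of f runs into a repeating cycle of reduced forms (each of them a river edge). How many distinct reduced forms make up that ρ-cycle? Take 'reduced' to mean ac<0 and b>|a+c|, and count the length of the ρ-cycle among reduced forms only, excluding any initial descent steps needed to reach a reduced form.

D = 336, ⌊√D⌋ = 18
descent: ρ → (6,12,-8)  [lands on river]
river: ρ → (-8,4,10)
river: ρ → (10,16,-2)
river: ρ → (-2,16,10)
river: ρ → (10,4,-8)
river: ρ → (-8,12,6)
ρ-cycle length = 6 (tail of 1 descent step not counted)

6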